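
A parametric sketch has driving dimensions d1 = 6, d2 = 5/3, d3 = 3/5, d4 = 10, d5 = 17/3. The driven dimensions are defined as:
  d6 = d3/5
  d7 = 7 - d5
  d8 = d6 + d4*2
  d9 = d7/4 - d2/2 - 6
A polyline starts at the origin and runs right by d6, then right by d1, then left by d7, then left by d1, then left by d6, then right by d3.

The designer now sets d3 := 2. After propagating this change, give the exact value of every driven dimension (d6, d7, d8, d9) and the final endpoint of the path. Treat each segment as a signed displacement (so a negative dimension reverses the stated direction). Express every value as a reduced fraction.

d6 = 2/5
d7 = 4/3
d8 = 102/5
d9 = -13/2
endpoint = (2/3, 0)

Apply edit: d3 := 2
  d6 = d3/5 = 2/5
  d7 = 7 - d5 = 4/3
  d8 = d6 + d4*2 = 102/5
  d9 = d7/4 - d2/2 - 6 = -13/2
Walk from origin (0, 0):
  seg 1: right by d6 = 2/5 → (2/5, 0)
  seg 2: right by d1 = 6 → (32/5, 0)
  seg 3: left by d7 = 4/3 → (76/15, 0)
  seg 4: left by d1 = 6 → (-14/15, 0)
  seg 5: left by d6 = 2/5 → (-4/3, 0)
  seg 6: right by d3 = 2 → (2/3, 0)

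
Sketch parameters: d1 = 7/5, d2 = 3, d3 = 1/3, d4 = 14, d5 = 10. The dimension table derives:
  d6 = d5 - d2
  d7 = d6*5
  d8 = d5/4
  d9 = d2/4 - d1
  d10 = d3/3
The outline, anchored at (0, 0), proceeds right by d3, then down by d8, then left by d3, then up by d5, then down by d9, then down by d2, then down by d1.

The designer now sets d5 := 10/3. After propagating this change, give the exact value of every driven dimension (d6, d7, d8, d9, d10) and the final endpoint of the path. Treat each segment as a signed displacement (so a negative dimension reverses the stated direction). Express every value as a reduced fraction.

Apply edit: d5 := 10/3
  d6 = d5 - d2 = 1/3
  d7 = d6*5 = 5/3
  d8 = d5/4 = 5/6
  d9 = d2/4 - d1 = -13/20
  d10 = d3/3 = 1/9
Walk from origin (0, 0):
  seg 1: right by d3 = 1/3 → (1/3, 0)
  seg 2: down by d8 = 5/6 → (1/3, -5/6)
  seg 3: left by d3 = 1/3 → (0, -5/6)
  seg 4: up by d5 = 10/3 → (0, 5/2)
  seg 5: down by d9 = -13/20 → (0, 63/20)
  seg 6: down by d2 = 3 → (0, 3/20)
  seg 7: down by d1 = 7/5 → (0, -5/4)

d6 = 1/3
d7 = 5/3
d8 = 5/6
d9 = -13/20
d10 = 1/9
endpoint = (0, -5/4)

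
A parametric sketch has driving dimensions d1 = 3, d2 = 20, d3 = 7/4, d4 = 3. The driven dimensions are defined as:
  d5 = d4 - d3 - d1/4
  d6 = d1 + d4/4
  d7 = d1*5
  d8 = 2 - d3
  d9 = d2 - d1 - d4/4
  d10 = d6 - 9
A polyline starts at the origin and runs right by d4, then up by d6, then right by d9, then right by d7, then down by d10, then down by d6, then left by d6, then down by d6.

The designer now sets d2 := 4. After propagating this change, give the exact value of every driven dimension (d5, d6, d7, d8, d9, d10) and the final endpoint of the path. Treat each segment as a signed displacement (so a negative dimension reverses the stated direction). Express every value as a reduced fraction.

Apply edit: d2 := 4
  d5 = d4 - d3 - d1/4 = 1/2
  d6 = d1 + d4/4 = 15/4
  d7 = d1*5 = 15
  d8 = 2 - d3 = 1/4
  d9 = d2 - d1 - d4/4 = 1/4
  d10 = d6 - 9 = -21/4
Walk from origin (0, 0):
  seg 1: right by d4 = 3 → (3, 0)
  seg 2: up by d6 = 15/4 → (3, 15/4)
  seg 3: right by d9 = 1/4 → (13/4, 15/4)
  seg 4: right by d7 = 15 → (73/4, 15/4)
  seg 5: down by d10 = -21/4 → (73/4, 9)
  seg 6: down by d6 = 15/4 → (73/4, 21/4)
  seg 7: left by d6 = 15/4 → (29/2, 21/4)
  seg 8: down by d6 = 15/4 → (29/2, 3/2)

d5 = 1/2
d6 = 15/4
d7 = 15
d8 = 1/4
d9 = 1/4
d10 = -21/4
endpoint = (29/2, 3/2)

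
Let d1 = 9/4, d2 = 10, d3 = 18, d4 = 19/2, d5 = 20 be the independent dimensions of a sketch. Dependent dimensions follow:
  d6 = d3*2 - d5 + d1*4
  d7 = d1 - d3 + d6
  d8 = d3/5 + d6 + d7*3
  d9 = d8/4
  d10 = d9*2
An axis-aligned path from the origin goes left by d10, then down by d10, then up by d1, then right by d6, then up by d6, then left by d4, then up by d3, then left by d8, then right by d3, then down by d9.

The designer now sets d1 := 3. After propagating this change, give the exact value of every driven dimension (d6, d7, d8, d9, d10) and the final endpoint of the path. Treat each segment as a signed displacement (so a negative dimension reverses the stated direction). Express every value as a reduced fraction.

d6 = 28
d7 = 13
d8 = 353/5
d9 = 353/20
d10 = 353/10
endpoint = (-347/5, -79/20)

Apply edit: d1 := 3
  d6 = d3*2 - d5 + d1*4 = 28
  d7 = d1 - d3 + d6 = 13
  d8 = d3/5 + d6 + d7*3 = 353/5
  d9 = d8/4 = 353/20
  d10 = d9*2 = 353/10
Walk from origin (0, 0):
  seg 1: left by d10 = 353/10 → (-353/10, 0)
  seg 2: down by d10 = 353/10 → (-353/10, -353/10)
  seg 3: up by d1 = 3 → (-353/10, -323/10)
  seg 4: right by d6 = 28 → (-73/10, -323/10)
  seg 5: up by d6 = 28 → (-73/10, -43/10)
  seg 6: left by d4 = 19/2 → (-84/5, -43/10)
  seg 7: up by d3 = 18 → (-84/5, 137/10)
  seg 8: left by d8 = 353/5 → (-437/5, 137/10)
  seg 9: right by d3 = 18 → (-347/5, 137/10)
  seg 10: down by d9 = 353/20 → (-347/5, -79/20)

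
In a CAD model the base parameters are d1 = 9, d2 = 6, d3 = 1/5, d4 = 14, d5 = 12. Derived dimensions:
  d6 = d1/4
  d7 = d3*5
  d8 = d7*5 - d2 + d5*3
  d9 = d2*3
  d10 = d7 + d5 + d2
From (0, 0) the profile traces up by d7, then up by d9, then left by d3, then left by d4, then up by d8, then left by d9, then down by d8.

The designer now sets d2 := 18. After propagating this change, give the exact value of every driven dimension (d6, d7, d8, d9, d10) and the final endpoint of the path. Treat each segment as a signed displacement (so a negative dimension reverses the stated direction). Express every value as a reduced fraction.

Apply edit: d2 := 18
  d6 = d1/4 = 9/4
  d7 = d3*5 = 1
  d8 = d7*5 - d2 + d5*3 = 23
  d9 = d2*3 = 54
  d10 = d7 + d5 + d2 = 31
Walk from origin (0, 0):
  seg 1: up by d7 = 1 → (0, 1)
  seg 2: up by d9 = 54 → (0, 55)
  seg 3: left by d3 = 1/5 → (-1/5, 55)
  seg 4: left by d4 = 14 → (-71/5, 55)
  seg 5: up by d8 = 23 → (-71/5, 78)
  seg 6: left by d9 = 54 → (-341/5, 78)
  seg 7: down by d8 = 23 → (-341/5, 55)

d6 = 9/4
d7 = 1
d8 = 23
d9 = 54
d10 = 31
endpoint = (-341/5, 55)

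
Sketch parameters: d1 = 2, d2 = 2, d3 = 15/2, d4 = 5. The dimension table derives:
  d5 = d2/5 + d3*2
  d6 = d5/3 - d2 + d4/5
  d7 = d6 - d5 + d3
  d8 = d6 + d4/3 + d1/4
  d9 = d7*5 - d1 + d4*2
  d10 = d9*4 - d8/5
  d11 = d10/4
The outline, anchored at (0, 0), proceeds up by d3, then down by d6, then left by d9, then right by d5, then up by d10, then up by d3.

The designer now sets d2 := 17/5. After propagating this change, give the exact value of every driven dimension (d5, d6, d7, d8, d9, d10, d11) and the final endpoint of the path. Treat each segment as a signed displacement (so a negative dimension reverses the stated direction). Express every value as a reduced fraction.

d5 = 392/25
d6 = 212/75
d7 = -803/150
d8 = 749/150
d9 = -563/30
d10 = -57049/750
d11 = -57049/3000
endpoint = (5167/150, -15973/250)

Apply edit: d2 := 17/5
  d5 = d2/5 + d3*2 = 392/25
  d6 = d5/3 - d2 + d4/5 = 212/75
  d7 = d6 - d5 + d3 = -803/150
  d8 = d6 + d4/3 + d1/4 = 749/150
  d9 = d7*5 - d1 + d4*2 = -563/30
  d10 = d9*4 - d8/5 = -57049/750
  d11 = d10/4 = -57049/3000
Walk from origin (0, 0):
  seg 1: up by d3 = 15/2 → (0, 15/2)
  seg 2: down by d6 = 212/75 → (0, 701/150)
  seg 3: left by d9 = -563/30 → (563/30, 701/150)
  seg 4: right by d5 = 392/25 → (5167/150, 701/150)
  seg 5: up by d10 = -57049/750 → (5167/150, -8924/125)
  seg 6: up by d3 = 15/2 → (5167/150, -15973/250)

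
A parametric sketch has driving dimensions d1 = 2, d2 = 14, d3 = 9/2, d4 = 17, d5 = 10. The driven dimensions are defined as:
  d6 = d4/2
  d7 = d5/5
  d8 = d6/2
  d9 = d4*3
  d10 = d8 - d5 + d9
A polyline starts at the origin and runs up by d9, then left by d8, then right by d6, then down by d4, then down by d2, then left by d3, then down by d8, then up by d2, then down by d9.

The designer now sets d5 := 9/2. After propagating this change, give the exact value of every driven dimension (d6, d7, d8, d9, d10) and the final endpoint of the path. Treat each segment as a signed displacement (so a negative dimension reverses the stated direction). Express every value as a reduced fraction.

d6 = 17/2
d7 = 9/10
d8 = 17/4
d9 = 51
d10 = 203/4
endpoint = (-1/4, -85/4)

Apply edit: d5 := 9/2
  d6 = d4/2 = 17/2
  d7 = d5/5 = 9/10
  d8 = d6/2 = 17/4
  d9 = d4*3 = 51
  d10 = d8 - d5 + d9 = 203/4
Walk from origin (0, 0):
  seg 1: up by d9 = 51 → (0, 51)
  seg 2: left by d8 = 17/4 → (-17/4, 51)
  seg 3: right by d6 = 17/2 → (17/4, 51)
  seg 4: down by d4 = 17 → (17/4, 34)
  seg 5: down by d2 = 14 → (17/4, 20)
  seg 6: left by d3 = 9/2 → (-1/4, 20)
  seg 7: down by d8 = 17/4 → (-1/4, 63/4)
  seg 8: up by d2 = 14 → (-1/4, 119/4)
  seg 9: down by d9 = 51 → (-1/4, -85/4)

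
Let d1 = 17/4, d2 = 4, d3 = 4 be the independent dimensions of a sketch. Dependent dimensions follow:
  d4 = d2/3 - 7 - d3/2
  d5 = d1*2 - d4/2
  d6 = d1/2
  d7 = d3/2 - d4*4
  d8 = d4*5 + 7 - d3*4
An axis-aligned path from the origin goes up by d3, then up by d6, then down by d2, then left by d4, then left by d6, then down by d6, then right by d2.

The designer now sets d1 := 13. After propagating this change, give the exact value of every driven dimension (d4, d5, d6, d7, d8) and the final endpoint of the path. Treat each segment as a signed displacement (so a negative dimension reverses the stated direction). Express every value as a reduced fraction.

d4 = -23/3
d5 = 179/6
d6 = 13/2
d7 = 98/3
d8 = -142/3
endpoint = (31/6, 0)

Apply edit: d1 := 13
  d4 = d2/3 - 7 - d3/2 = -23/3
  d5 = d1*2 - d4/2 = 179/6
  d6 = d1/2 = 13/2
  d7 = d3/2 - d4*4 = 98/3
  d8 = d4*5 + 7 - d3*4 = -142/3
Walk from origin (0, 0):
  seg 1: up by d3 = 4 → (0, 4)
  seg 2: up by d6 = 13/2 → (0, 21/2)
  seg 3: down by d2 = 4 → (0, 13/2)
  seg 4: left by d4 = -23/3 → (23/3, 13/2)
  seg 5: left by d6 = 13/2 → (7/6, 13/2)
  seg 6: down by d6 = 13/2 → (7/6, 0)
  seg 7: right by d2 = 4 → (31/6, 0)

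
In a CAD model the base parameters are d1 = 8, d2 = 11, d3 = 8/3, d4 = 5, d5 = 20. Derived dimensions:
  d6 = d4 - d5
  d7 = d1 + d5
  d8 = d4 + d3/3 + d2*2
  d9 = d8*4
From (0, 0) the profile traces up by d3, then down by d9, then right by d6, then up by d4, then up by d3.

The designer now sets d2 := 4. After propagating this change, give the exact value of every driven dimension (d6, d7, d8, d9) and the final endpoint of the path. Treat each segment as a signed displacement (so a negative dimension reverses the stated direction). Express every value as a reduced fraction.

d6 = -15
d7 = 28
d8 = 125/9
d9 = 500/9
endpoint = (-15, -407/9)

Apply edit: d2 := 4
  d6 = d4 - d5 = -15
  d7 = d1 + d5 = 28
  d8 = d4 + d3/3 + d2*2 = 125/9
  d9 = d8*4 = 500/9
Walk from origin (0, 0):
  seg 1: up by d3 = 8/3 → (0, 8/3)
  seg 2: down by d9 = 500/9 → (0, -476/9)
  seg 3: right by d6 = -15 → (-15, -476/9)
  seg 4: up by d4 = 5 → (-15, -431/9)
  seg 5: up by d3 = 8/3 → (-15, -407/9)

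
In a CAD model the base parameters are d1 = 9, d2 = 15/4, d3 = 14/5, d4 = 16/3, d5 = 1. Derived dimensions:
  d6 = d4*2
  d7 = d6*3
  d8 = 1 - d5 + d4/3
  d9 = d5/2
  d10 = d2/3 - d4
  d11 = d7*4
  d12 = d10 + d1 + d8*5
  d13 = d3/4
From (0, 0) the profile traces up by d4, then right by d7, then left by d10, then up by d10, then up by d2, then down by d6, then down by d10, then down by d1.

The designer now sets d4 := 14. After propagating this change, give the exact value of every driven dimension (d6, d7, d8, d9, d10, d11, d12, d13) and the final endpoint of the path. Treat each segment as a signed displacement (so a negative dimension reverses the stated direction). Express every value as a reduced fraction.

Apply edit: d4 := 14
  d6 = d4*2 = 28
  d7 = d6*3 = 84
  d8 = 1 - d5 + d4/3 = 14/3
  d9 = d5/2 = 1/2
  d10 = d2/3 - d4 = -51/4
  d11 = d7*4 = 336
  d12 = d10 + d1 + d8*5 = 235/12
  d13 = d3/4 = 7/10
Walk from origin (0, 0):
  seg 1: up by d4 = 14 → (0, 14)
  seg 2: right by d7 = 84 → (84, 14)
  seg 3: left by d10 = -51/4 → (387/4, 14)
  seg 4: up by d10 = -51/4 → (387/4, 5/4)
  seg 5: up by d2 = 15/4 → (387/4, 5)
  seg 6: down by d6 = 28 → (387/4, -23)
  seg 7: down by d10 = -51/4 → (387/4, -41/4)
  seg 8: down by d1 = 9 → (387/4, -77/4)

d6 = 28
d7 = 84
d8 = 14/3
d9 = 1/2
d10 = -51/4
d11 = 336
d12 = 235/12
d13 = 7/10
endpoint = (387/4, -77/4)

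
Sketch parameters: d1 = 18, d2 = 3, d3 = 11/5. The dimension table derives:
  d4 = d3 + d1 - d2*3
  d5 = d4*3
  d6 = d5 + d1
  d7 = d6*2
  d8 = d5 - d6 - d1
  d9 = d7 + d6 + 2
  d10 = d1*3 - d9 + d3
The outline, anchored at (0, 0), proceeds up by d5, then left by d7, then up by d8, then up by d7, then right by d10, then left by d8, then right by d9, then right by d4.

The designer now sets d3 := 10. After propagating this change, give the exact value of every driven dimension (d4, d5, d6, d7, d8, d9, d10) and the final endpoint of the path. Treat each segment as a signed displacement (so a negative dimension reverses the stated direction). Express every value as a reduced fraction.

Apply edit: d3 := 10
  d4 = d3 + d1 - d2*3 = 19
  d5 = d4*3 = 57
  d6 = d5 + d1 = 75
  d7 = d6*2 = 150
  d8 = d5 - d6 - d1 = -36
  d9 = d7 + d6 + 2 = 227
  d10 = d1*3 - d9 + d3 = -163
Walk from origin (0, 0):
  seg 1: up by d5 = 57 → (0, 57)
  seg 2: left by d7 = 150 → (-150, 57)
  seg 3: up by d8 = -36 → (-150, 21)
  seg 4: up by d7 = 150 → (-150, 171)
  seg 5: right by d10 = -163 → (-313, 171)
  seg 6: left by d8 = -36 → (-277, 171)
  seg 7: right by d9 = 227 → (-50, 171)
  seg 8: right by d4 = 19 → (-31, 171)

d4 = 19
d5 = 57
d6 = 75
d7 = 150
d8 = -36
d9 = 227
d10 = -163
endpoint = (-31, 171)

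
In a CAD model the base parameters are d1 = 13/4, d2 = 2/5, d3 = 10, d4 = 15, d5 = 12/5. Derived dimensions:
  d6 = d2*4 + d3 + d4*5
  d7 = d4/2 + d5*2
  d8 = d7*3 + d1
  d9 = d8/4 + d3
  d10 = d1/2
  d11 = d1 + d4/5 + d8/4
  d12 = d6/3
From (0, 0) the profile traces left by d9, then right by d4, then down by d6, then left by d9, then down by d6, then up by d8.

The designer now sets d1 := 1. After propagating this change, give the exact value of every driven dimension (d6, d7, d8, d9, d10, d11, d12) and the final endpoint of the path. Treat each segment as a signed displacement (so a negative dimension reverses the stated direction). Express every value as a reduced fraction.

d6 = 433/5
d7 = 123/10
d8 = 379/10
d9 = 779/40
d10 = 1/2
d11 = 539/40
d12 = 433/15
endpoint = (-479/20, -1353/10)

Apply edit: d1 := 1
  d6 = d2*4 + d3 + d4*5 = 433/5
  d7 = d4/2 + d5*2 = 123/10
  d8 = d7*3 + d1 = 379/10
  d9 = d8/4 + d3 = 779/40
  d10 = d1/2 = 1/2
  d11 = d1 + d4/5 + d8/4 = 539/40
  d12 = d6/3 = 433/15
Walk from origin (0, 0):
  seg 1: left by d9 = 779/40 → (-779/40, 0)
  seg 2: right by d4 = 15 → (-179/40, 0)
  seg 3: down by d6 = 433/5 → (-179/40, -433/5)
  seg 4: left by d9 = 779/40 → (-479/20, -433/5)
  seg 5: down by d6 = 433/5 → (-479/20, -866/5)
  seg 6: up by d8 = 379/10 → (-479/20, -1353/10)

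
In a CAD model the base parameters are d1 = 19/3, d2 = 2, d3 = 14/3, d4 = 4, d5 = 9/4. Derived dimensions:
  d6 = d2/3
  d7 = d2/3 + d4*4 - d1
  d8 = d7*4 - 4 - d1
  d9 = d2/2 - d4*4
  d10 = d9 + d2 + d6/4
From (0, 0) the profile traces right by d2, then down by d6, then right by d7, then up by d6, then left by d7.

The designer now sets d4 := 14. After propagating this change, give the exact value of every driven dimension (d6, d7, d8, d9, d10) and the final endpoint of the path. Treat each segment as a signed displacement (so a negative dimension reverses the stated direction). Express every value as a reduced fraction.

d6 = 2/3
d7 = 151/3
d8 = 191
d9 = -55
d10 = -317/6
endpoint = (2, 0)

Apply edit: d4 := 14
  d6 = d2/3 = 2/3
  d7 = d2/3 + d4*4 - d1 = 151/3
  d8 = d7*4 - 4 - d1 = 191
  d9 = d2/2 - d4*4 = -55
  d10 = d9 + d2 + d6/4 = -317/6
Walk from origin (0, 0):
  seg 1: right by d2 = 2 → (2, 0)
  seg 2: down by d6 = 2/3 → (2, -2/3)
  seg 3: right by d7 = 151/3 → (157/3, -2/3)
  seg 4: up by d6 = 2/3 → (157/3, 0)
  seg 5: left by d7 = 151/3 → (2, 0)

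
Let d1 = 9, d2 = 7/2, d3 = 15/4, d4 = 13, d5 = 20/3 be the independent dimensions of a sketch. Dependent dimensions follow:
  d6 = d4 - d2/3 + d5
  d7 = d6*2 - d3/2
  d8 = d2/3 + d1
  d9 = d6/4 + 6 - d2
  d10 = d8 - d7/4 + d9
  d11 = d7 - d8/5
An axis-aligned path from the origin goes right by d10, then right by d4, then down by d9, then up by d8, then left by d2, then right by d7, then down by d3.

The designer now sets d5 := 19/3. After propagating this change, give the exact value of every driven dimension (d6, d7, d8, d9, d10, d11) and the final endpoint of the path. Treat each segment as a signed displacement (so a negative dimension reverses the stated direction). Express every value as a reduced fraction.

d6 = 109/6
d7 = 827/24
d8 = 61/6
d9 = 169/24
d10 = 275/32
d11 = 1297/40
endpoint = (5045/96, -5/8)

Apply edit: d5 := 19/3
  d6 = d4 - d2/3 + d5 = 109/6
  d7 = d6*2 - d3/2 = 827/24
  d8 = d2/3 + d1 = 61/6
  d9 = d6/4 + 6 - d2 = 169/24
  d10 = d8 - d7/4 + d9 = 275/32
  d11 = d7 - d8/5 = 1297/40
Walk from origin (0, 0):
  seg 1: right by d10 = 275/32 → (275/32, 0)
  seg 2: right by d4 = 13 → (691/32, 0)
  seg 3: down by d9 = 169/24 → (691/32, -169/24)
  seg 4: up by d8 = 61/6 → (691/32, 25/8)
  seg 5: left by d2 = 7/2 → (579/32, 25/8)
  seg 6: right by d7 = 827/24 → (5045/96, 25/8)
  seg 7: down by d3 = 15/4 → (5045/96, -5/8)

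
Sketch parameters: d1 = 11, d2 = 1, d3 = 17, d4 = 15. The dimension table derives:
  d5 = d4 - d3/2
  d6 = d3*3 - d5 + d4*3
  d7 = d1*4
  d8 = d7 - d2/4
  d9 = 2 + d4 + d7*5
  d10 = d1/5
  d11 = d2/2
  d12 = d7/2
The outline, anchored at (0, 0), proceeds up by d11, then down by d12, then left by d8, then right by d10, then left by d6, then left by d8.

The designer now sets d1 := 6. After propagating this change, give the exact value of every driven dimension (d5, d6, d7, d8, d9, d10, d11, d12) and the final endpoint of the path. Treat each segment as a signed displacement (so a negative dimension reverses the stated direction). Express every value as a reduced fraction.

Apply edit: d1 := 6
  d5 = d4 - d3/2 = 13/2
  d6 = d3*3 - d5 + d4*3 = 179/2
  d7 = d1*4 = 24
  d8 = d7 - d2/4 = 95/4
  d9 = 2 + d4 + d7*5 = 137
  d10 = d1/5 = 6/5
  d11 = d2/2 = 1/2
  d12 = d7/2 = 12
Walk from origin (0, 0):
  seg 1: up by d11 = 1/2 → (0, 1/2)
  seg 2: down by d12 = 12 → (0, -23/2)
  seg 3: left by d8 = 95/4 → (-95/4, -23/2)
  seg 4: right by d10 = 6/5 → (-451/20, -23/2)
  seg 5: left by d6 = 179/2 → (-2241/20, -23/2)
  seg 6: left by d8 = 95/4 → (-679/5, -23/2)

d5 = 13/2
d6 = 179/2
d7 = 24
d8 = 95/4
d9 = 137
d10 = 6/5
d11 = 1/2
d12 = 12
endpoint = (-679/5, -23/2)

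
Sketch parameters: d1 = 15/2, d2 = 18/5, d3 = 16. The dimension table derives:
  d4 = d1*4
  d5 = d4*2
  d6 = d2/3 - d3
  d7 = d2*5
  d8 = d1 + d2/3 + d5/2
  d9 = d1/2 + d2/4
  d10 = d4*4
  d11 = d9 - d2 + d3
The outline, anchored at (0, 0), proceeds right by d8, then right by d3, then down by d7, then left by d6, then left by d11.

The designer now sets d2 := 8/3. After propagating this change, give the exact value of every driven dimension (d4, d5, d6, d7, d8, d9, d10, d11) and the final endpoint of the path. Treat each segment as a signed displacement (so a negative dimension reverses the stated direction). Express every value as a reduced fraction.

Apply edit: d2 := 8/3
  d4 = d1*4 = 30
  d5 = d4*2 = 60
  d6 = d2/3 - d3 = -136/9
  d7 = d2*5 = 40/3
  d8 = d1 + d2/3 + d5/2 = 691/18
  d9 = d1/2 + d2/4 = 53/12
  d10 = d4*4 = 120
  d11 = d9 - d2 + d3 = 71/4
Walk from origin (0, 0):
  seg 1: right by d8 = 691/18 → (691/18, 0)
  seg 2: right by d3 = 16 → (979/18, 0)
  seg 3: down by d7 = 40/3 → (979/18, -40/3)
  seg 4: left by d6 = -136/9 → (139/2, -40/3)
  seg 5: left by d11 = 71/4 → (207/4, -40/3)

d4 = 30
d5 = 60
d6 = -136/9
d7 = 40/3
d8 = 691/18
d9 = 53/12
d10 = 120
d11 = 71/4
endpoint = (207/4, -40/3)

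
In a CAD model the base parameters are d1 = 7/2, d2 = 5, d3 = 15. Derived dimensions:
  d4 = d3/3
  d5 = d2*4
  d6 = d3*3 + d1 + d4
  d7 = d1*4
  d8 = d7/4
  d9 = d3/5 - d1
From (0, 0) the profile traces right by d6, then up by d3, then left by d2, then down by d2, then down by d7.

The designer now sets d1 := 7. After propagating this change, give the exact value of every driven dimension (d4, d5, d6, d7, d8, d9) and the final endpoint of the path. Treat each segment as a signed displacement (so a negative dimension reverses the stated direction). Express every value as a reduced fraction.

Apply edit: d1 := 7
  d4 = d3/3 = 5
  d5 = d2*4 = 20
  d6 = d3*3 + d1 + d4 = 57
  d7 = d1*4 = 28
  d8 = d7/4 = 7
  d9 = d3/5 - d1 = -4
Walk from origin (0, 0):
  seg 1: right by d6 = 57 → (57, 0)
  seg 2: up by d3 = 15 → (57, 15)
  seg 3: left by d2 = 5 → (52, 15)
  seg 4: down by d2 = 5 → (52, 10)
  seg 5: down by d7 = 28 → (52, -18)

d4 = 5
d5 = 20
d6 = 57
d7 = 28
d8 = 7
d9 = -4
endpoint = (52, -18)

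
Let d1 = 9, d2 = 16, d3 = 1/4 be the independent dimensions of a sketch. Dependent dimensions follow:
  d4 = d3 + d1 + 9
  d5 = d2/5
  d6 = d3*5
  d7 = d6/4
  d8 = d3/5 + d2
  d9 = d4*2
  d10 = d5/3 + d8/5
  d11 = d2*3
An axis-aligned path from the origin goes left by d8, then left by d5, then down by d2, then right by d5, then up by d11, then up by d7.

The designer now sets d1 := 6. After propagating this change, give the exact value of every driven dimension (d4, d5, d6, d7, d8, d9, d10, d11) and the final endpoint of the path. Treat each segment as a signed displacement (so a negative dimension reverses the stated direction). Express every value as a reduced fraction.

d4 = 61/4
d5 = 16/5
d6 = 5/4
d7 = 5/16
d8 = 321/20
d9 = 61/2
d10 = 1283/300
d11 = 48
endpoint = (-321/20, 517/16)

Apply edit: d1 := 6
  d4 = d3 + d1 + 9 = 61/4
  d5 = d2/5 = 16/5
  d6 = d3*5 = 5/4
  d7 = d6/4 = 5/16
  d8 = d3/5 + d2 = 321/20
  d9 = d4*2 = 61/2
  d10 = d5/3 + d8/5 = 1283/300
  d11 = d2*3 = 48
Walk from origin (0, 0):
  seg 1: left by d8 = 321/20 → (-321/20, 0)
  seg 2: left by d5 = 16/5 → (-77/4, 0)
  seg 3: down by d2 = 16 → (-77/4, -16)
  seg 4: right by d5 = 16/5 → (-321/20, -16)
  seg 5: up by d11 = 48 → (-321/20, 32)
  seg 6: up by d7 = 5/16 → (-321/20, 517/16)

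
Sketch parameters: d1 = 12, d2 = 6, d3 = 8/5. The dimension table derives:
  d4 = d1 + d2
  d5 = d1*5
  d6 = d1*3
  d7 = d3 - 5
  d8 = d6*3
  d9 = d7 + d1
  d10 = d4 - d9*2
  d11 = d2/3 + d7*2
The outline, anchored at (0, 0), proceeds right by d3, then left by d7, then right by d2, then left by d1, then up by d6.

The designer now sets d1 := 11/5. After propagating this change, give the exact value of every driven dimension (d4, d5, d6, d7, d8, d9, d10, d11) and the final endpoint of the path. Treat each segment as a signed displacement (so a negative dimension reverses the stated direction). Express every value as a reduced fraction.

Apply edit: d1 := 11/5
  d4 = d1 + d2 = 41/5
  d5 = d1*5 = 11
  d6 = d1*3 = 33/5
  d7 = d3 - 5 = -17/5
  d8 = d6*3 = 99/5
  d9 = d7 + d1 = -6/5
  d10 = d4 - d9*2 = 53/5
  d11 = d2/3 + d7*2 = -24/5
Walk from origin (0, 0):
  seg 1: right by d3 = 8/5 → (8/5, 0)
  seg 2: left by d7 = -17/5 → (5, 0)
  seg 3: right by d2 = 6 → (11, 0)
  seg 4: left by d1 = 11/5 → (44/5, 0)
  seg 5: up by d6 = 33/5 → (44/5, 33/5)

d4 = 41/5
d5 = 11
d6 = 33/5
d7 = -17/5
d8 = 99/5
d9 = -6/5
d10 = 53/5
d11 = -24/5
endpoint = (44/5, 33/5)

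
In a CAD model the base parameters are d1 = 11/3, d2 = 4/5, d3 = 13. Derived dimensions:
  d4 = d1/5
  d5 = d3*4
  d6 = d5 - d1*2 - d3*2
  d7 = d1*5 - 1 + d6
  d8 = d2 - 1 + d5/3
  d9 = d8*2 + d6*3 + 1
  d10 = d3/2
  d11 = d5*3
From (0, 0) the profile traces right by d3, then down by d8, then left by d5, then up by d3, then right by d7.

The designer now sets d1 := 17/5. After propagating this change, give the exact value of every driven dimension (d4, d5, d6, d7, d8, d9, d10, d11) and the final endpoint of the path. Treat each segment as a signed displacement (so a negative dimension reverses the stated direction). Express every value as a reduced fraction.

Apply edit: d1 := 17/5
  d4 = d1/5 = 17/25
  d5 = d3*4 = 52
  d6 = d5 - d1*2 - d3*2 = 96/5
  d7 = d1*5 - 1 + d6 = 176/5
  d8 = d2 - 1 + d5/3 = 257/15
  d9 = d8*2 + d6*3 + 1 = 1393/15
  d10 = d3/2 = 13/2
  d11 = d5*3 = 156
Walk from origin (0, 0):
  seg 1: right by d3 = 13 → (13, 0)
  seg 2: down by d8 = 257/15 → (13, -257/15)
  seg 3: left by d5 = 52 → (-39, -257/15)
  seg 4: up by d3 = 13 → (-39, -62/15)
  seg 5: right by d7 = 176/5 → (-19/5, -62/15)

d4 = 17/25
d5 = 52
d6 = 96/5
d7 = 176/5
d8 = 257/15
d9 = 1393/15
d10 = 13/2
d11 = 156
endpoint = (-19/5, -62/15)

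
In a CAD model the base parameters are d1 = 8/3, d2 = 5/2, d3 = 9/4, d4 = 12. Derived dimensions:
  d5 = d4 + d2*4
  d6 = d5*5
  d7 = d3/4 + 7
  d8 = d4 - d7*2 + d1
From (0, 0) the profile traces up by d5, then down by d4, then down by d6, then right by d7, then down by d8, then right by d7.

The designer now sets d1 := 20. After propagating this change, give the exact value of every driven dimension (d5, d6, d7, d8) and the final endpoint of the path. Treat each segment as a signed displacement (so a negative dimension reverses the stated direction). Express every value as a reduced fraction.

d5 = 22
d6 = 110
d7 = 121/16
d8 = 135/8
endpoint = (121/8, -935/8)

Apply edit: d1 := 20
  d5 = d4 + d2*4 = 22
  d6 = d5*5 = 110
  d7 = d3/4 + 7 = 121/16
  d8 = d4 - d7*2 + d1 = 135/8
Walk from origin (0, 0):
  seg 1: up by d5 = 22 → (0, 22)
  seg 2: down by d4 = 12 → (0, 10)
  seg 3: down by d6 = 110 → (0, -100)
  seg 4: right by d7 = 121/16 → (121/16, -100)
  seg 5: down by d8 = 135/8 → (121/16, -935/8)
  seg 6: right by d7 = 121/16 → (121/8, -935/8)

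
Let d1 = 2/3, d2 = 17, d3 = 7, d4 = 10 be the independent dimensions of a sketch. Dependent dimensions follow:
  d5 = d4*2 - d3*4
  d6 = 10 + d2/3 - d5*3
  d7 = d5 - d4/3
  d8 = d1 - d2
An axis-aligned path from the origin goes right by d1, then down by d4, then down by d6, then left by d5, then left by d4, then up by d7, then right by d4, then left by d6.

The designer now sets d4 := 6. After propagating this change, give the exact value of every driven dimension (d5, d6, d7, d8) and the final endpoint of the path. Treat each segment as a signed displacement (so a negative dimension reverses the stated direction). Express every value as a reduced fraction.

d5 = -16
d6 = 191/3
d7 = -18
d8 = -49/3
endpoint = (-47, -263/3)

Apply edit: d4 := 6
  d5 = d4*2 - d3*4 = -16
  d6 = 10 + d2/3 - d5*3 = 191/3
  d7 = d5 - d4/3 = -18
  d8 = d1 - d2 = -49/3
Walk from origin (0, 0):
  seg 1: right by d1 = 2/3 → (2/3, 0)
  seg 2: down by d4 = 6 → (2/3, -6)
  seg 3: down by d6 = 191/3 → (2/3, -209/3)
  seg 4: left by d5 = -16 → (50/3, -209/3)
  seg 5: left by d4 = 6 → (32/3, -209/3)
  seg 6: up by d7 = -18 → (32/3, -263/3)
  seg 7: right by d4 = 6 → (50/3, -263/3)
  seg 8: left by d6 = 191/3 → (-47, -263/3)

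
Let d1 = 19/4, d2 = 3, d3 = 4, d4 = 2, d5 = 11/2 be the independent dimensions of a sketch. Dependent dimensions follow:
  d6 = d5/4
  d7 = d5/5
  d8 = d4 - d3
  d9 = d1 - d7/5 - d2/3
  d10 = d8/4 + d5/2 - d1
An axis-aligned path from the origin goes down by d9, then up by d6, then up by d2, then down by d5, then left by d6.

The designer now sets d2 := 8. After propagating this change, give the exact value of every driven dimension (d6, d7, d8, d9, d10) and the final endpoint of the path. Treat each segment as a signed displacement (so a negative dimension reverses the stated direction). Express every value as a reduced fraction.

Apply edit: d2 := 8
  d6 = d5/4 = 11/8
  d7 = d5/5 = 11/10
  d8 = d4 - d3 = -2
  d9 = d1 - d7/5 - d2/3 = 559/300
  d10 = d8/4 + d5/2 - d1 = -5/2
Walk from origin (0, 0):
  seg 1: down by d9 = 559/300 → (0, -559/300)
  seg 2: up by d6 = 11/8 → (0, -293/600)
  seg 3: up by d2 = 8 → (0, 4507/600)
  seg 4: down by d5 = 11/2 → (0, 1207/600)
  seg 5: left by d6 = 11/8 → (-11/8, 1207/600)

d6 = 11/8
d7 = 11/10
d8 = -2
d9 = 559/300
d10 = -5/2
endpoint = (-11/8, 1207/600)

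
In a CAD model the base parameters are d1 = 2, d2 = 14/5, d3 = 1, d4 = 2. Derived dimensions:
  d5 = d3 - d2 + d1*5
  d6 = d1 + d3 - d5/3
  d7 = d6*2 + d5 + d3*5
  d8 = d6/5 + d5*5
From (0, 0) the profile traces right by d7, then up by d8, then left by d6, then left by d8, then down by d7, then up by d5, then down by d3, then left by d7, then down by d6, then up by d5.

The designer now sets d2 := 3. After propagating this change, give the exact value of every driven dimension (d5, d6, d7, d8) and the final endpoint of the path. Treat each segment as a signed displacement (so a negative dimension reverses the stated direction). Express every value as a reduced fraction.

d5 = 8
d6 = 1/3
d7 = 41/3
d8 = 601/15
endpoint = (-202/5, 616/15)

Apply edit: d2 := 3
  d5 = d3 - d2 + d1*5 = 8
  d6 = d1 + d3 - d5/3 = 1/3
  d7 = d6*2 + d5 + d3*5 = 41/3
  d8 = d6/5 + d5*5 = 601/15
Walk from origin (0, 0):
  seg 1: right by d7 = 41/3 → (41/3, 0)
  seg 2: up by d8 = 601/15 → (41/3, 601/15)
  seg 3: left by d6 = 1/3 → (40/3, 601/15)
  seg 4: left by d8 = 601/15 → (-401/15, 601/15)
  seg 5: down by d7 = 41/3 → (-401/15, 132/5)
  seg 6: up by d5 = 8 → (-401/15, 172/5)
  seg 7: down by d3 = 1 → (-401/15, 167/5)
  seg 8: left by d7 = 41/3 → (-202/5, 167/5)
  seg 9: down by d6 = 1/3 → (-202/5, 496/15)
  seg 10: up by d5 = 8 → (-202/5, 616/15)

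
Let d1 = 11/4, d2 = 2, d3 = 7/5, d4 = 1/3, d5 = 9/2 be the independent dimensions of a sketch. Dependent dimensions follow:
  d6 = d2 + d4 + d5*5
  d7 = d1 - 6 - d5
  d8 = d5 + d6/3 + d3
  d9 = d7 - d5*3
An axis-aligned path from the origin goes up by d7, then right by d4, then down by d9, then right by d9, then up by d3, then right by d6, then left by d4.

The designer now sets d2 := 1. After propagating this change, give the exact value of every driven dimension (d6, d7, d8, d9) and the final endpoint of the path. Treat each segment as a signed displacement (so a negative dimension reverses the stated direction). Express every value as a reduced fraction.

Apply edit: d2 := 1
  d6 = d2 + d4 + d5*5 = 143/6
  d7 = d1 - 6 - d5 = -31/4
  d8 = d5 + d6/3 + d3 = 623/45
  d9 = d7 - d5*3 = -85/4
Walk from origin (0, 0):
  seg 1: up by d7 = -31/4 → (0, -31/4)
  seg 2: right by d4 = 1/3 → (1/3, -31/4)
  seg 3: down by d9 = -85/4 → (1/3, 27/2)
  seg 4: right by d9 = -85/4 → (-251/12, 27/2)
  seg 5: up by d3 = 7/5 → (-251/12, 149/10)
  seg 6: right by d6 = 143/6 → (35/12, 149/10)
  seg 7: left by d4 = 1/3 → (31/12, 149/10)

d6 = 143/6
d7 = -31/4
d8 = 623/45
d9 = -85/4
endpoint = (31/12, 149/10)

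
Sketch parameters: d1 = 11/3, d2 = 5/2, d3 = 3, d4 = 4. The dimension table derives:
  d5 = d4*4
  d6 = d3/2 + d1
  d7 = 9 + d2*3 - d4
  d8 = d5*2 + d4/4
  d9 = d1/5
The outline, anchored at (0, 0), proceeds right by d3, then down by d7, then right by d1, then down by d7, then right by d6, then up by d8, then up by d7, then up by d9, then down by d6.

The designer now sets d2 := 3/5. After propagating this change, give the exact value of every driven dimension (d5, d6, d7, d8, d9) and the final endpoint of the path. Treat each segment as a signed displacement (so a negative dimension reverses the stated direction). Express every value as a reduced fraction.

Apply edit: d2 := 3/5
  d5 = d4*4 = 16
  d6 = d3/2 + d1 = 31/6
  d7 = 9 + d2*3 - d4 = 34/5
  d8 = d5*2 + d4/4 = 33
  d9 = d1/5 = 11/15
Walk from origin (0, 0):
  seg 1: right by d3 = 3 → (3, 0)
  seg 2: down by d7 = 34/5 → (3, -34/5)
  seg 3: right by d1 = 11/3 → (20/3, -34/5)
  seg 4: down by d7 = 34/5 → (20/3, -68/5)
  seg 5: right by d6 = 31/6 → (71/6, -68/5)
  seg 6: up by d8 = 33 → (71/6, 97/5)
  seg 7: up by d7 = 34/5 → (71/6, 131/5)
  seg 8: up by d9 = 11/15 → (71/6, 404/15)
  seg 9: down by d6 = 31/6 → (71/6, 653/30)

d5 = 16
d6 = 31/6
d7 = 34/5
d8 = 33
d9 = 11/15
endpoint = (71/6, 653/30)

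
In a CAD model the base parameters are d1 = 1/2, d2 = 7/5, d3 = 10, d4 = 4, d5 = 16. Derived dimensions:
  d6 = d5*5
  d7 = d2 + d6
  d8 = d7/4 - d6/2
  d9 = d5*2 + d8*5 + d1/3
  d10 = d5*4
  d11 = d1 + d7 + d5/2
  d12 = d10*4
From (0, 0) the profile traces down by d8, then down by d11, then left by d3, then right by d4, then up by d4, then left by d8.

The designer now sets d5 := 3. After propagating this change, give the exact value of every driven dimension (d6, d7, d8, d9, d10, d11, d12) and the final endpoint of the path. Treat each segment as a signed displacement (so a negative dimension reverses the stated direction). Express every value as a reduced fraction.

d6 = 15
d7 = 82/5
d8 = -17/5
d9 = -65/6
d10 = 12
d11 = 92/5
d12 = 48
endpoint = (-13/5, -11)

Apply edit: d5 := 3
  d6 = d5*5 = 15
  d7 = d2 + d6 = 82/5
  d8 = d7/4 - d6/2 = -17/5
  d9 = d5*2 + d8*5 + d1/3 = -65/6
  d10 = d5*4 = 12
  d11 = d1 + d7 + d5/2 = 92/5
  d12 = d10*4 = 48
Walk from origin (0, 0):
  seg 1: down by d8 = -17/5 → (0, 17/5)
  seg 2: down by d11 = 92/5 → (0, -15)
  seg 3: left by d3 = 10 → (-10, -15)
  seg 4: right by d4 = 4 → (-6, -15)
  seg 5: up by d4 = 4 → (-6, -11)
  seg 6: left by d8 = -17/5 → (-13/5, -11)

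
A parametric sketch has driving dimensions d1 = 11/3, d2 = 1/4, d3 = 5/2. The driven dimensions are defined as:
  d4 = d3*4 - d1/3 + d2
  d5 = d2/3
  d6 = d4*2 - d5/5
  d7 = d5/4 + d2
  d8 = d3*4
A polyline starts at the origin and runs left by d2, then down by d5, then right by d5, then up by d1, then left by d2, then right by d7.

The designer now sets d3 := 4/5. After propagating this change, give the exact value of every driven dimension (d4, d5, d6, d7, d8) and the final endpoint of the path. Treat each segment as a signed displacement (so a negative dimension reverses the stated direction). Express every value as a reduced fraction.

Apply edit: d3 := 4/5
  d4 = d3*4 - d1/3 + d2 = 401/180
  d5 = d2/3 = 1/12
  d6 = d4*2 - d5/5 = 799/180
  d7 = d5/4 + d2 = 13/48
  d8 = d3*4 = 16/5
Walk from origin (0, 0):
  seg 1: left by d2 = 1/4 → (-1/4, 0)
  seg 2: down by d5 = 1/12 → (-1/4, -1/12)
  seg 3: right by d5 = 1/12 → (-1/6, -1/12)
  seg 4: up by d1 = 11/3 → (-1/6, 43/12)
  seg 5: left by d2 = 1/4 → (-5/12, 43/12)
  seg 6: right by d7 = 13/48 → (-7/48, 43/12)

d4 = 401/180
d5 = 1/12
d6 = 799/180
d7 = 13/48
d8 = 16/5
endpoint = (-7/48, 43/12)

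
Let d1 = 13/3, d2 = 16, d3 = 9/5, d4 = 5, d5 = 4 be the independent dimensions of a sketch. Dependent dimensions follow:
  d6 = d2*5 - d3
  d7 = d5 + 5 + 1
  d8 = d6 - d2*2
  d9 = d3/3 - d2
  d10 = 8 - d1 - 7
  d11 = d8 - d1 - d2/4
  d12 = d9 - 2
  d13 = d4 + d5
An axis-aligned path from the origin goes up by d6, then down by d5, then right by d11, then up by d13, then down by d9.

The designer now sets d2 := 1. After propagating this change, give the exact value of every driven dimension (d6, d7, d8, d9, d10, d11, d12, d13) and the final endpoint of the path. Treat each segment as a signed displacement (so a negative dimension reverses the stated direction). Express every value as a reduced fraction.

d6 = 16/5
d7 = 10
d8 = 6/5
d9 = -2/5
d10 = -10/3
d11 = -203/60
d12 = -12/5
d13 = 9
endpoint = (-203/60, 43/5)

Apply edit: d2 := 1
  d6 = d2*5 - d3 = 16/5
  d7 = d5 + 5 + 1 = 10
  d8 = d6 - d2*2 = 6/5
  d9 = d3/3 - d2 = -2/5
  d10 = 8 - d1 - 7 = -10/3
  d11 = d8 - d1 - d2/4 = -203/60
  d12 = d9 - 2 = -12/5
  d13 = d4 + d5 = 9
Walk from origin (0, 0):
  seg 1: up by d6 = 16/5 → (0, 16/5)
  seg 2: down by d5 = 4 → (0, -4/5)
  seg 3: right by d11 = -203/60 → (-203/60, -4/5)
  seg 4: up by d13 = 9 → (-203/60, 41/5)
  seg 5: down by d9 = -2/5 → (-203/60, 43/5)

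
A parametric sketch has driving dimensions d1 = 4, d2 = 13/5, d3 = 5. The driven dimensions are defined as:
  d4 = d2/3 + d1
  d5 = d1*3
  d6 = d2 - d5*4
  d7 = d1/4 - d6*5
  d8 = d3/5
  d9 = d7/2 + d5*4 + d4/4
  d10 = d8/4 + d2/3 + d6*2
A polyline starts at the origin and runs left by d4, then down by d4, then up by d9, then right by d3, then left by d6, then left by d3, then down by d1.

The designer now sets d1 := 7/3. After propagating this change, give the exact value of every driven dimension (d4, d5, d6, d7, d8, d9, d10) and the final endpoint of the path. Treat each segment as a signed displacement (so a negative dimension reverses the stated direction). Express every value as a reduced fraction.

Apply edit: d1 := 7/3
  d4 = d2/3 + d1 = 16/5
  d5 = d1*3 = 7
  d6 = d2 - d5*4 = -127/5
  d7 = d1/4 - d6*5 = 1531/12
  d8 = d3/5 = 1
  d9 = d7/2 + d5*4 + d4/4 = 11111/120
  d10 = d8/4 + d2/3 + d6*2 = -2981/60
Walk from origin (0, 0):
  seg 1: left by d4 = 16/5 → (-16/5, 0)
  seg 2: down by d4 = 16/5 → (-16/5, -16/5)
  seg 3: up by d9 = 11111/120 → (-16/5, 10727/120)
  seg 4: right by d3 = 5 → (9/5, 10727/120)
  seg 5: left by d6 = -127/5 → (136/5, 10727/120)
  seg 6: left by d3 = 5 → (111/5, 10727/120)
  seg 7: down by d1 = 7/3 → (111/5, 10447/120)

d4 = 16/5
d5 = 7
d6 = -127/5
d7 = 1531/12
d8 = 1
d9 = 11111/120
d10 = -2981/60
endpoint = (111/5, 10447/120)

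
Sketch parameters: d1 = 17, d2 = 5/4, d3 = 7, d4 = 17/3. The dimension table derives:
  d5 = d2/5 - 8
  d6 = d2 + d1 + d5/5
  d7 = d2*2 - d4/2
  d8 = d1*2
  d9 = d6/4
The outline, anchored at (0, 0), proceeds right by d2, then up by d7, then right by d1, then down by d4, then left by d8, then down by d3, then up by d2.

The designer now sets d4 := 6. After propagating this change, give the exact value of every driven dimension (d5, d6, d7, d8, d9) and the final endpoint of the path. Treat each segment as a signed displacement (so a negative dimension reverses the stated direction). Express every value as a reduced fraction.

d5 = -31/4
d6 = 167/10
d7 = -1/2
d8 = 34
d9 = 167/40
endpoint = (-63/4, -49/4)

Apply edit: d4 := 6
  d5 = d2/5 - 8 = -31/4
  d6 = d2 + d1 + d5/5 = 167/10
  d7 = d2*2 - d4/2 = -1/2
  d8 = d1*2 = 34
  d9 = d6/4 = 167/40
Walk from origin (0, 0):
  seg 1: right by d2 = 5/4 → (5/4, 0)
  seg 2: up by d7 = -1/2 → (5/4, -1/2)
  seg 3: right by d1 = 17 → (73/4, -1/2)
  seg 4: down by d4 = 6 → (73/4, -13/2)
  seg 5: left by d8 = 34 → (-63/4, -13/2)
  seg 6: down by d3 = 7 → (-63/4, -27/2)
  seg 7: up by d2 = 5/4 → (-63/4, -49/4)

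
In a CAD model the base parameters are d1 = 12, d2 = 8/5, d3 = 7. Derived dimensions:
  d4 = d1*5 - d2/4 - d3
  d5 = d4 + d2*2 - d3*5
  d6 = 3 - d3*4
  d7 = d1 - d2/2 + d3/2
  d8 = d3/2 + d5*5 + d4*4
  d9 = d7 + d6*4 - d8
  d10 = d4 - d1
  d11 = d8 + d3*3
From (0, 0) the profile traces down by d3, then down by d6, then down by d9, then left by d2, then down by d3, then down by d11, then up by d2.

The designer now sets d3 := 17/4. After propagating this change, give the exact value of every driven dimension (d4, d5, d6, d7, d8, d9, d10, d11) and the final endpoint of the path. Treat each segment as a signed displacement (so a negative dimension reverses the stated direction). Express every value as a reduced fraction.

d4 = 1107/20
d5 = 373/10
d6 = -14
d7 = 533/40
d8 = 16401/40
d9 = -4527/10
d10 = 867/20
d11 = 16911/40
endpoint = (-8/5, 1481/40)

Apply edit: d3 := 17/4
  d4 = d1*5 - d2/4 - d3 = 1107/20
  d5 = d4 + d2*2 - d3*5 = 373/10
  d6 = 3 - d3*4 = -14
  d7 = d1 - d2/2 + d3/2 = 533/40
  d8 = d3/2 + d5*5 + d4*4 = 16401/40
  d9 = d7 + d6*4 - d8 = -4527/10
  d10 = d4 - d1 = 867/20
  d11 = d8 + d3*3 = 16911/40
Walk from origin (0, 0):
  seg 1: down by d3 = 17/4 → (0, -17/4)
  seg 2: down by d6 = -14 → (0, 39/4)
  seg 3: down by d9 = -4527/10 → (0, 9249/20)
  seg 4: left by d2 = 8/5 → (-8/5, 9249/20)
  seg 5: down by d3 = 17/4 → (-8/5, 2291/5)
  seg 6: down by d11 = 16911/40 → (-8/5, 1417/40)
  seg 7: up by d2 = 8/5 → (-8/5, 1481/40)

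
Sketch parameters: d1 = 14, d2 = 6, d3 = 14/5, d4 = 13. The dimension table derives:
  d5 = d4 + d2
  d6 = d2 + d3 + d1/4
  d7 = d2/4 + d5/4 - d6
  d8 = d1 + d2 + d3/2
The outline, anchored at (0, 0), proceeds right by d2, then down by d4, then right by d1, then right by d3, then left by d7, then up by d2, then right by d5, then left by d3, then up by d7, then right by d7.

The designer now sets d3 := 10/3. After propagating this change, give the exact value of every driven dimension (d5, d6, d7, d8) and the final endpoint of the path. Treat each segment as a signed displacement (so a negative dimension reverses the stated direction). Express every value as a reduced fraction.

Apply edit: d3 := 10/3
  d5 = d4 + d2 = 19
  d6 = d2 + d3 + d1/4 = 77/6
  d7 = d2/4 + d5/4 - d6 = -79/12
  d8 = d1 + d2 + d3/2 = 65/3
Walk from origin (0, 0):
  seg 1: right by d2 = 6 → (6, 0)
  seg 2: down by d4 = 13 → (6, -13)
  seg 3: right by d1 = 14 → (20, -13)
  seg 4: right by d3 = 10/3 → (70/3, -13)
  seg 5: left by d7 = -79/12 → (359/12, -13)
  seg 6: up by d2 = 6 → (359/12, -7)
  seg 7: right by d5 = 19 → (587/12, -7)
  seg 8: left by d3 = 10/3 → (547/12, -7)
  seg 9: up by d7 = -79/12 → (547/12, -163/12)
  seg 10: right by d7 = -79/12 → (39, -163/12)

d5 = 19
d6 = 77/6
d7 = -79/12
d8 = 65/3
endpoint = (39, -163/12)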